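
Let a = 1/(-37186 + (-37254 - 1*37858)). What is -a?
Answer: 1/112298 ≈ 8.9049e-6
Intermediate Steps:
a = -1/112298 (a = 1/(-37186 + (-37254 - 37858)) = 1/(-37186 - 75112) = 1/(-112298) = -1/112298 ≈ -8.9049e-6)
-a = -1*(-1/112298) = 1/112298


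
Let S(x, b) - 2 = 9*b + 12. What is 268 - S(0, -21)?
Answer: 443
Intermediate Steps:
S(x, b) = 14 + 9*b (S(x, b) = 2 + (9*b + 12) = 2 + (12 + 9*b) = 14 + 9*b)
268 - S(0, -21) = 268 - (14 + 9*(-21)) = 268 - (14 - 189) = 268 - 1*(-175) = 268 + 175 = 443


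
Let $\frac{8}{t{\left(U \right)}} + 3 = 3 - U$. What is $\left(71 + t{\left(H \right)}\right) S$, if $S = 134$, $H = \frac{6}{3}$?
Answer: $8978$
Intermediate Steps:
$H = 2$ ($H = 6 \cdot \frac{1}{3} = 2$)
$t{\left(U \right)} = - \frac{8}{U}$ ($t{\left(U \right)} = \frac{8}{-3 - \left(-3 + U\right)} = \frac{8}{\left(-1\right) U} = 8 \left(- \frac{1}{U}\right) = - \frac{8}{U}$)
$\left(71 + t{\left(H \right)}\right) S = \left(71 - \frac{8}{2}\right) 134 = \left(71 - 4\right) 134 = 67 \cdot 134 = 8978$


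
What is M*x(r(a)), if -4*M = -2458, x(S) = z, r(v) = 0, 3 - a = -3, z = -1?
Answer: -1229/2 ≈ -614.50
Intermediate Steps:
a = 6 (a = 3 - 1*(-3) = 3 + 3 = 6)
x(S) = -1
M = 1229/2 (M = -¼*(-2458) = 1229/2 ≈ 614.50)
M*x(r(a)) = (1229/2)*(-1) = -1229/2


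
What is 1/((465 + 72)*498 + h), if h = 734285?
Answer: 1/1001711 ≈ 9.9829e-7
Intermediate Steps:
1/((465 + 72)*498 + h) = 1/((465 + 72)*498 + 734285) = 1/(537*498 + 734285) = 1/(267426 + 734285) = 1/1001711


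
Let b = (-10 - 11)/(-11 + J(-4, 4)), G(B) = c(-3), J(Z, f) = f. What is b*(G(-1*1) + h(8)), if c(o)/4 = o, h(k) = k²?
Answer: 156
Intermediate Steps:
c(o) = 4*o
G(B) = -12 (G(B) = 4*(-3) = -12)
b = 3 (b = (-10 - 11)/(-11 + 4) = -21/(-7) = -21*(-⅐) = 3)
b*(G(-1*1) + h(8)) = 3*(-12 + 8²) = 3*(-12 + 64) = 3*52 = 156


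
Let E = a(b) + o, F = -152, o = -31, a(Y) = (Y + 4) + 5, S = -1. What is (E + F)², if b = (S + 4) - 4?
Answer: 30625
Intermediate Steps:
b = -1 (b = (-1 + 4) - 4 = 3 - 4 = -1)
a(Y) = 9 + Y (a(Y) = (4 + Y) + 5 = 9 + Y)
E = -23 (E = (9 - 1) - 31 = 8 - 31 = -23)
(E + F)² = (-23 - 152)² = (-175)² = 30625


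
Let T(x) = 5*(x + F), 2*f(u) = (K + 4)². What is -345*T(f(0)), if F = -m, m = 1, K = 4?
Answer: -53475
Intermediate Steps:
F = -1 (F = -1*1 = -1)
f(u) = 32 (f(u) = (4 + 4)²/2 = (½)*8² = (½)*64 = 32)
T(x) = -5 + 5*x (T(x) = 5*(x - 1) = 5*(-1 + x) = -5 + 5*x)
-345*T(f(0)) = -345*(-5 + 5*32) = -345*(-5 + 160) = -345*155 = -53475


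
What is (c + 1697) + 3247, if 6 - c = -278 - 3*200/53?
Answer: 277684/53 ≈ 5239.3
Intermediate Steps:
c = 15652/53 (c = 6 - (-278 - 3*200/53) = 6 - (-278 - 1*600/53) = 6 - (-278 - 600/53) = 6 - 1*(-15334/53) = 6 + 15334/53 = 15652/53 ≈ 295.32)
(c + 1697) + 3247 = (15652/53 + 1697) + 3247 = 105593/53 + 3247 = 277684/53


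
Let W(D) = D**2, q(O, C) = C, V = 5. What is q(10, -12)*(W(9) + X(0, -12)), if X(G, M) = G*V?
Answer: -972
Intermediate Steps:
X(G, M) = 5*G (X(G, M) = G*5 = 5*G)
q(10, -12)*(W(9) + X(0, -12)) = -12*(9**2 + 5*0) = -12*(81 + 0) = -12*81 = -972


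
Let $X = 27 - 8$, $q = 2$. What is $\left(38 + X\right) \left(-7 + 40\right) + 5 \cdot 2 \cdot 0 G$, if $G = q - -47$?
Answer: $1881$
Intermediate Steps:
$X = 19$
$G = 49$ ($G = 2 - -47 = 2 + 47 = 49$)
$\left(38 + X\right) \left(-7 + 40\right) + 5 \cdot 2 \cdot 0 G = \left(38 + 19\right) \left(-7 + 40\right) + 5 \cdot 2 \cdot 0 \cdot 49 = 57 \cdot 33 + 10 \cdot 0 \cdot 49 = 1881 + 0 \cdot 49 = 1881 + 0 = 1881$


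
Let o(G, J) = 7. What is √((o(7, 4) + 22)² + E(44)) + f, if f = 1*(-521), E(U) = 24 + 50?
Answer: -521 + √915 ≈ -490.75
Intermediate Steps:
E(U) = 74
f = -521
√((o(7, 4) + 22)² + E(44)) + f = √((7 + 22)² + 74) - 521 = √(29² + 74) - 521 = √(841 + 74) - 521 = √915 - 521 = -521 + √915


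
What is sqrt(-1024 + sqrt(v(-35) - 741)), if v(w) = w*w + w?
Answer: sqrt(-1024 + sqrt(449)) ≈ 31.667*I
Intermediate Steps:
v(w) = w + w**2 (v(w) = w**2 + w = w + w**2)
sqrt(-1024 + sqrt(v(-35) - 741)) = sqrt(-1024 + sqrt(-35*(1 - 35) - 741)) = sqrt(-1024 + sqrt(-35*(-34) - 741)) = sqrt(-1024 + sqrt(1190 - 741)) = sqrt(-1024 + sqrt(449))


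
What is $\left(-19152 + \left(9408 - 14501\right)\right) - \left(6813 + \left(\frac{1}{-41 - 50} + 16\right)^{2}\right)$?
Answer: $- \frac{259308323}{8281} \approx -31314.0$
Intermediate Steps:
$\left(-19152 + \left(9408 - 14501\right)\right) - \left(6813 + \left(\frac{1}{-41 - 50} + 16\right)^{2}\right) = \left(-19152 + \left(9408 - 14501\right)\right) - \left(6813 + \left(\frac{1}{-91} + 16\right)^{2}\right) = \left(-19152 - 5093\right) - \left(6813 + \left(- \frac{1}{91} + 16\right)^{2}\right) = -24245 - \frac{58535478}{8281} = - \frac{259308323}{8281}$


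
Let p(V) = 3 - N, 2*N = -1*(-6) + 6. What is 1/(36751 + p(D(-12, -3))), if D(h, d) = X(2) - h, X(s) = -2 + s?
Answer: 1/36748 ≈ 2.7212e-5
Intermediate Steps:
D(h, d) = -h (D(h, d) = (-2 + 2) - h = 0 - h = -h)
N = 6 (N = (-1*(-6) + 6)/2 = (6 + 6)/2 = (½)*12 = 6)
p(V) = -3 (p(V) = 3 - 1*6 = 3 - 6 = -3)
1/(36751 + p(D(-12, -3))) = 1/(36751 - 3) = 1/36748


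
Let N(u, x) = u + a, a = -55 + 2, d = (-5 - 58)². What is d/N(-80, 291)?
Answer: -567/19 ≈ -29.842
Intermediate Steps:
d = 3969 (d = (-63)² = 3969)
a = -53
N(u, x) = -53 + u (N(u, x) = u - 53 = -53 + u)
d/N(-80, 291) = 3969/(-53 - 80) = 3969/(-133) = 3969*(-1/133) = -567/19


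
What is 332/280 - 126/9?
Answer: -897/70 ≈ -12.814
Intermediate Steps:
332/280 - 126/9 = 332*(1/280) - 126*1/9 = 83/70 - 14 = -897/70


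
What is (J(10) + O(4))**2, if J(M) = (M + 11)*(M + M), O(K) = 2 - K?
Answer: 174724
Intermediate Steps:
J(M) = 2*M*(11 + M) (J(M) = (11 + M)*(2*M) = 2*M*(11 + M))
(J(10) + O(4))**2 = (2*10*(11 + 10) + (2 - 1*4))**2 = (2*10*21 + (2 - 4))**2 = (420 - 2)**2 = 418**2 = 174724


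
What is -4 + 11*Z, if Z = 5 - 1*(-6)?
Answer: 117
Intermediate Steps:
Z = 11 (Z = 5 + 6 = 11)
-4 + 11*Z = -4 + 11*11 = -4 + 121 = 117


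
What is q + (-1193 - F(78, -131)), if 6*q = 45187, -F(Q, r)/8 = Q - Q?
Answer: 38029/6 ≈ 6338.2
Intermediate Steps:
F(Q, r) = 0 (F(Q, r) = -8*(Q - Q) = -8*0 = 0)
q = 45187/6 (q = (1/6)*45187 = 45187/6 ≈ 7531.2)
q + (-1193 - F(78, -131)) = 45187/6 + (-1193 - 1*0) = 45187/6 + (-1193 + 0) = 45187/6 - 1193 = 38029/6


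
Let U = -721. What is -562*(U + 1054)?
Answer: -187146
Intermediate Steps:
-562*(U + 1054) = -562*(-721 + 1054) = -562*333 = -187146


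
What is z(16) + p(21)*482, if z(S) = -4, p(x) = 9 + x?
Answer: 14456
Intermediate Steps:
z(16) + p(21)*482 = -4 + (9 + 21)*482 = -4 + 30*482 = -4 + 14460 = 14456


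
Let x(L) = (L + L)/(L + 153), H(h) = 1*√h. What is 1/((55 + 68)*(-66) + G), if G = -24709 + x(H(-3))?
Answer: (-√3 + 153*I)/(-5022531*I + 32825*√3) ≈ -3.0463e-5 - 2.1008e-11*I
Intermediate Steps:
H(h) = √h
x(L) = 2*L/(153 + L) (x(L) = (2*L)/(153 + L) = 2*L/(153 + L))
G = -24709 + 2*I*√3/(153 + I*√3) (G = -24709 + 2*√(-3)/(153 + √(-3)) = -24709 + 2*(I*√3)/(153 + I*√3) = -24709 + 2*I*√3/(153 + I*√3) ≈ -24709.0 + 0.022638*I)
1/((55 + 68)*(-66) + G) = 1/((55 + 68)*(-66) + (-24707*√3 + 3780477*I)/(√3 - 153*I)) = 1/(123*(-66) + (-24707*√3 + 3780477*I)/(√3 - 153*I)) = 1/(-8118 + (-24707*√3 + 3780477*I)/(√3 - 153*I))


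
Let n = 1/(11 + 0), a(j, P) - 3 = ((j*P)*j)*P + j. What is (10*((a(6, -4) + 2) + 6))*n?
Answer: 5930/11 ≈ 539.09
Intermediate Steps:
a(j, P) = 3 + j + P²*j² (a(j, P) = 3 + (((j*P)*j)*P + j) = 3 + (((P*j)*j)*P + j) = 3 + ((P*j²)*P + j) = 3 + (P²*j² + j) = 3 + (j + P²*j²) = 3 + j + P²*j²)
n = 1/11 ≈ 0.090909
(10*((a(6, -4) + 2) + 6))*n = (10*(((3 + 6 + (-4)²*6²) + 2) + 6))*(1/11) = (10*(((3 + 6 + 16*36) + 2) + 6))*(1/11) = (10*(((3 + 6 + 576) + 2) + 6))*(1/11) = (10*((585 + 2) + 6))*(1/11) = (10*(587 + 6))*(1/11) = (10*593)*(1/11) = 5930*(1/11) = 5930/11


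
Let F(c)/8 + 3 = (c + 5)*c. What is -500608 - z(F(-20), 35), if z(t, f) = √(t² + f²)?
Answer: -500608 - √5646601 ≈ -5.0298e+5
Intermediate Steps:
F(c) = -24 + 8*c*(5 + c) (F(c) = -24 + 8*((c + 5)*c) = -24 + 8*((5 + c)*c) = -24 + 8*(c*(5 + c)) = -24 + 8*c*(5 + c))
z(t, f) = √(f² + t²)
-500608 - z(F(-20), 35) = -500608 - √(35² + (-24 + 8*(-20)² + 40*(-20))²) = -500608 - √(1225 + (-24 + 8*400 - 800)²) = -500608 - √(1225 + (-24 + 3200 - 800)²) = -500608 - √(1225 + 2376²) = -500608 - √(1225 + 5645376) = -500608 - √5646601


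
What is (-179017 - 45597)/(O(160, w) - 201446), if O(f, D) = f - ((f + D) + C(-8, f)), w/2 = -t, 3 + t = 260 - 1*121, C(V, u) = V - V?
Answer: 112307/100587 ≈ 1.1165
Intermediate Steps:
C(V, u) = 0
t = 136 (t = -3 + (260 - 1*121) = -3 + (260 - 121) = -3 + 139 = 136)
w = -272 (w = 2*(-1*136) = 2*(-136) = -272)
O(f, D) = -D (O(f, D) = f - ((f + D) + 0) = f - ((D + f) + 0) = f - (D + f) = f + (-D - f) = -D)
(-179017 - 45597)/(O(160, w) - 201446) = (-179017 - 45597)/(-1*(-272) - 201446) = -224614/(272 - 201446) = -224614/(-201174) = -224614*(-1/201174) = 112307/100587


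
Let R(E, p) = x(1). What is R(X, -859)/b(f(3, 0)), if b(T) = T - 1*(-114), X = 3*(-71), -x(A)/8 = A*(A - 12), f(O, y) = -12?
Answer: 44/51 ≈ 0.86275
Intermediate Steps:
x(A) = -8*A*(-12 + A) (x(A) = -8*A*(A - 12) = -8*A*(-12 + A))
X = -213
R(E, p) = 88 (R(E, p) = 8*1*(12 - 1*1) = 8*1*(12 - 1) = 8*1*11 = 88)
b(T) = 114 + T (b(T) = T + 114 = 114 + T)
R(X, -859)/b(f(3, 0)) = 88/(114 - 12) = 88/102 = 88*(1/102) = 44/51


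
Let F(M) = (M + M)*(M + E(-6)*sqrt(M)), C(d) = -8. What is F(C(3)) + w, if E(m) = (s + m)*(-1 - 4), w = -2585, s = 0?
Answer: -2457 - 960*I*sqrt(2) ≈ -2457.0 - 1357.6*I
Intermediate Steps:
E(m) = -5*m (E(m) = (0 + m)*(-1 - 4) = m*(-5) = -5*m)
F(M) = 2*M*(M + 30*sqrt(M)) (F(M) = (M + M)*(M + (-5*(-6))*sqrt(M)) = (2*M)*(M + 30*sqrt(M)) = 2*M*(M + 30*sqrt(M)))
F(C(3)) + w = (2*(-8)**2 + 60*(-8)**(3/2)) - 2585 = (2*64 + 60*(-16*I*sqrt(2))) - 2585 = (128 - 960*I*sqrt(2)) - 2585 = -2457 - 960*I*sqrt(2)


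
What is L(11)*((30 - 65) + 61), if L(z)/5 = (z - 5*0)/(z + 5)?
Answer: 715/8 ≈ 89.375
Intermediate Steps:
L(z) = 5*z/(5 + z) (L(z) = 5*((z - 5*0)/(z + 5)) = 5*((z + 0)/(5 + z)) = 5*(z/(5 + z)) = 5*z/(5 + z))
L(11)*((30 - 65) + 61) = (5*11/(5 + 11))*((30 - 65) + 61) = (5*11/16)*(-35 + 61) = (5*11*(1/16))*26 = (55/16)*26 = 715/8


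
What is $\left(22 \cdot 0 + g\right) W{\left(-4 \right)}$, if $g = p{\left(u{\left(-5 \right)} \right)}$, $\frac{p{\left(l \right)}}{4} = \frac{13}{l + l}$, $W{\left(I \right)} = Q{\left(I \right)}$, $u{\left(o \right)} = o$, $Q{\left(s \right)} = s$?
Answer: $\frac{104}{5} \approx 20.8$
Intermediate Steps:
$W{\left(I \right)} = I$
$p{\left(l \right)} = \frac{26}{l}$ ($p{\left(l \right)} = 4 \frac{13}{l + l} = 4 \frac{13}{2 l} = \frac{26}{l}$)
$g = - \frac{26}{5}$ ($g = \frac{26}{-5} = 26 \left(- \frac{1}{5}\right) = - \frac{26}{5} \approx -5.2$)
$\left(22 \cdot 0 + g\right) W{\left(-4 \right)} = \left(22 \cdot 0 - \frac{26}{5}\right) \left(-4\right) = \left(0 - \frac{26}{5}\right) \left(-4\right) = \left(- \frac{26}{5}\right) \left(-4\right) = \frac{104}{5}$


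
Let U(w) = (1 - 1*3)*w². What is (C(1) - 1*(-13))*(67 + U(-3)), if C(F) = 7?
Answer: 980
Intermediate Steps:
U(w) = -2*w² (U(w) = (1 - 3)*w² = -2*w²)
(C(1) - 1*(-13))*(67 + U(-3)) = (7 - 1*(-13))*(67 - 2*(-3)²) = (7 + 13)*(67 - 2*9) = 20*(67 - 18) = 20*49 = 980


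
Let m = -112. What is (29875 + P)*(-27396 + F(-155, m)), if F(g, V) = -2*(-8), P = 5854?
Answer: -978260020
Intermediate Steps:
F(g, V) = 16
(29875 + P)*(-27396 + F(-155, m)) = (29875 + 5854)*(-27396 + 16) = 35729*(-27380) = -978260020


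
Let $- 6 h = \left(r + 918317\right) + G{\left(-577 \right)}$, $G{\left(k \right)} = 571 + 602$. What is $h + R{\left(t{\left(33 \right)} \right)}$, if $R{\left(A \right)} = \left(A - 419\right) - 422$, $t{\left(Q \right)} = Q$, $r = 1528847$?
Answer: $- \frac{2453185}{6} \approx -4.0886 \cdot 10^{5}$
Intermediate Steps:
$R{\left(A \right)} = -841 + A$ ($R{\left(A \right)} = \left(-419 + A\right) - 422 = -841 + A$)
$G{\left(k \right)} = 1173$
$h = - \frac{2448337}{6}$ ($h = - \frac{\left(1528847 + 918317\right) + 1173}{6} = - \frac{2447164 + 1173}{6} = \left(- \frac{1}{6}\right) 2448337 = - \frac{2448337}{6} \approx -4.0806 \cdot 10^{5}$)
$h + R{\left(t{\left(33 \right)} \right)} = - \frac{2448337}{6} + \left(-841 + 33\right) = - \frac{2448337}{6} - 808 = - \frac{2453185}{6}$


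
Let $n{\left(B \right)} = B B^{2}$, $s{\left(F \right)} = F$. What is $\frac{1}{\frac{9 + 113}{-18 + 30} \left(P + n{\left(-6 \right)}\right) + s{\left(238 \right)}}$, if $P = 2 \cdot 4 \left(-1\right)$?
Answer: $- \frac{3}{6118} \approx -0.00049036$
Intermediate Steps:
$n{\left(B \right)} = B^{3}$
$P = -8$ ($P = 8 \left(-1\right) = -8$)
$\frac{1}{\frac{9 + 113}{-18 + 30} \left(P + n{\left(-6 \right)}\right) + s{\left(238 \right)}} = \frac{1}{\frac{9 + 113}{-18 + 30} \left(-8 + \left(-6\right)^{3}\right) + 238} = \frac{1}{\frac{122}{12} \left(-8 - 216\right) + 238} = \frac{1}{122 \cdot \frac{1}{12} \left(-224\right) + 238} = \frac{1}{\frac{61}{6} \left(-224\right) + 238} = \frac{1}{- \frac{6832}{3} + 238} = \frac{1}{- \frac{6118}{3}} = - \frac{3}{6118}$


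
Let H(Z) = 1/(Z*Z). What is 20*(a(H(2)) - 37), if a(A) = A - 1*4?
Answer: -815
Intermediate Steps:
H(Z) = Z**(-2) (H(Z) = 1/(Z**2) = Z**(-2))
a(A) = -4 + A (a(A) = A - 4 = -4 + A)
20*(a(H(2)) - 37) = 20*((-4 + 2**(-2)) - 37) = 20*((-4 + 1/4) - 37) = 20*(-15/4 - 37) = 20*(-163/4) = -815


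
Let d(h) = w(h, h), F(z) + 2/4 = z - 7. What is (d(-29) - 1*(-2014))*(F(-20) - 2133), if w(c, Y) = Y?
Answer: -8577185/2 ≈ -4.2886e+6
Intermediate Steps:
F(z) = -15/2 + z (F(z) = -1/2 + (z - 7) = -1/2 + (-7 + z) = -15/2 + z)
d(h) = h
(d(-29) - 1*(-2014))*(F(-20) - 2133) = (-29 - 1*(-2014))*((-15/2 - 20) - 2133) = (-29 + 2014)*(-55/2 - 2133) = 1985*(-4321/2) = -8577185/2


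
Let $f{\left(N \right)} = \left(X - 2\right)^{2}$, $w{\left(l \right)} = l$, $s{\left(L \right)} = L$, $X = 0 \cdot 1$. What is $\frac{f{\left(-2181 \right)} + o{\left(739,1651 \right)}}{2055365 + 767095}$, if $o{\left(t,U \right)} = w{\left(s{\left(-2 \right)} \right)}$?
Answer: $\frac{1}{1411230} \approx 7.086 \cdot 10^{-7}$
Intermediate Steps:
$X = 0$
$f{\left(N \right)} = 4$ ($f{\left(N \right)} = \left(0 - 2\right)^{2} = \left(-2\right)^{2} = 4$)
$o{\left(t,U \right)} = -2$
$\frac{f{\left(-2181 \right)} + o{\left(739,1651 \right)}}{2055365 + 767095} = \frac{4 - 2}{2055365 + 767095} = \frac{2}{2822460} = 2 \cdot \frac{1}{2822460} = \frac{1}{1411230}$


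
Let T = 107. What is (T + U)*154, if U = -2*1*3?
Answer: 15554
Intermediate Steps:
U = -6 (U = -2*3 = -6)
(T + U)*154 = (107 - 6)*154 = 101*154 = 15554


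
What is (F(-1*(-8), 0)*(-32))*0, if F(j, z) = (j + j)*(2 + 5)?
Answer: 0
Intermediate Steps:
F(j, z) = 14*j (F(j, z) = (2*j)*7 = 14*j)
(F(-1*(-8), 0)*(-32))*0 = ((14*(-1*(-8)))*(-32))*0 = ((14*8)*(-32))*0 = (112*(-32))*0 = -3584*0 = 0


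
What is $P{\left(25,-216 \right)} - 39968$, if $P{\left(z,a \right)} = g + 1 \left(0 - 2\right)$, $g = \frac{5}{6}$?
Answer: $- \frac{239815}{6} \approx -39969.0$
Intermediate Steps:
$g = \frac{5}{6}$ ($g = 5 \cdot \frac{1}{6} = \frac{5}{6} \approx 0.83333$)
$P{\left(z,a \right)} = - \frac{7}{6}$ ($P{\left(z,a \right)} = \frac{5}{6} + 1 \left(0 - 2\right) = \frac{5}{6} + 1 \left(-2\right) = \frac{5}{6} - 2 = - \frac{7}{6}$)
$P{\left(25,-216 \right)} - 39968 = - \frac{7}{6} - 39968 = - \frac{239815}{6}$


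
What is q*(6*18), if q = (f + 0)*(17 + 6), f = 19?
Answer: 47196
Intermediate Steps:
q = 437 (q = (19 + 0)*(17 + 6) = 19*23 = 437)
q*(6*18) = 437*(6*18) = 437*108 = 47196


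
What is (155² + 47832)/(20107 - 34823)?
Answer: -71857/14716 ≈ -4.8829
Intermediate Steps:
(155² + 47832)/(20107 - 34823) = (24025 + 47832)/(-14716) = 71857*(-1/14716) = -71857/14716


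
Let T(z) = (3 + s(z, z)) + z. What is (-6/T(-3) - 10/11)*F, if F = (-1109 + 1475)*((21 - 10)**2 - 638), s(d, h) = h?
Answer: -206424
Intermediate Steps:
T(z) = 3 + 2*z (T(z) = (3 + z) + z = 3 + 2*z)
F = -189222 (F = 366*(11**2 - 638) = 366*(121 - 638) = 366*(-517) = -189222)
(-6/T(-3) - 10/11)*F = (-6/(3 + 2*(-3)) - 10/11)*(-189222) = (-6/(3 - 6) - 10*1/11)*(-189222) = (-6/(-3) - 10/11)*(-189222) = (-6*(-1/3) - 10/11)*(-189222) = (2 - 10/11)*(-189222) = (12/11)*(-189222) = -206424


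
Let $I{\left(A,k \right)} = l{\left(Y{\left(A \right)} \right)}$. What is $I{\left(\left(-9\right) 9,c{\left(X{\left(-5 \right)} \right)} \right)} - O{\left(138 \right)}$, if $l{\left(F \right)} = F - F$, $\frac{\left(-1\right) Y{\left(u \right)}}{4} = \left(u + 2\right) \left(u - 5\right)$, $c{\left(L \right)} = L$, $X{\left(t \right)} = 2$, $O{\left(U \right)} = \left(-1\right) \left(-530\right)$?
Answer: $-530$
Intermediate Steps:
$O{\left(U \right)} = 530$
$Y{\left(u \right)} = - 4 \left(-5 + u\right) \left(2 + u\right)$ ($Y{\left(u \right)} = - 4 \left(u + 2\right) \left(u - 5\right) = - 4 \left(2 + u\right) \left(-5 + u\right) = - 4 \left(-5 + u\right) \left(2 + u\right)$)
$l{\left(F \right)} = 0$
$I{\left(A,k \right)} = 0$
$I{\left(\left(-9\right) 9,c{\left(X{\left(-5 \right)} \right)} \right)} - O{\left(138 \right)} = 0 - 530 = -530$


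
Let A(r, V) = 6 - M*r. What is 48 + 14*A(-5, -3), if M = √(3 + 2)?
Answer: 132 + 70*√5 ≈ 288.52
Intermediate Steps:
M = √5 ≈ 2.2361
A(r, V) = 6 - r*√5 (A(r, V) = 6 - √5*r = 6 - r*√5)
48 + 14*A(-5, -3) = 48 + 14*(6 - 1*(-5)*√5) = 48 + 14*(6 + 5*√5) = 48 + (84 + 70*√5) = 132 + 70*√5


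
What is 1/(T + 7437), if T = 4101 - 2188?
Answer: 1/9350 ≈ 0.00010695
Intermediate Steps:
T = 1913
1/(T + 7437) = 1/(1913 + 7437) = 1/9350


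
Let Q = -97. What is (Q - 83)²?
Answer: 32400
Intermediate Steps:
(Q - 83)² = (-97 - 83)² = (-180)² = 32400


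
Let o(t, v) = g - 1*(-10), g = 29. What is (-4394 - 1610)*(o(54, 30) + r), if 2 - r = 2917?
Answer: 17267504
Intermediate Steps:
r = -2915 (r = 2 - 1*2917 = 2 - 2917 = -2915)
o(t, v) = 39 (o(t, v) = 29 - 1*(-10) = 29 + 10 = 39)
(-4394 - 1610)*(o(54, 30) + r) = (-4394 - 1610)*(39 - 2915) = -6004*(-2876) = 17267504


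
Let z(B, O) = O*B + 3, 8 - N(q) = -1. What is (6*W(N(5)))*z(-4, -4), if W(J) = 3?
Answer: 342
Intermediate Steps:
N(q) = 9 (N(q) = 8 - 1*(-1) = 8 + 1 = 9)
z(B, O) = 3 + B*O (z(B, O) = B*O + 3 = 3 + B*O)
(6*W(N(5)))*z(-4, -4) = (6*3)*(3 - 4*(-4)) = 18*(3 + 16) = 18*19 = 342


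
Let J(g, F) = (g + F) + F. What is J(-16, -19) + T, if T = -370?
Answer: -424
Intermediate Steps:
J(g, F) = g + 2*F (J(g, F) = (F + g) + F = g + 2*F)
J(-16, -19) + T = (-16 + 2*(-19)) - 370 = (-16 - 38) - 370 = -54 - 370 = -424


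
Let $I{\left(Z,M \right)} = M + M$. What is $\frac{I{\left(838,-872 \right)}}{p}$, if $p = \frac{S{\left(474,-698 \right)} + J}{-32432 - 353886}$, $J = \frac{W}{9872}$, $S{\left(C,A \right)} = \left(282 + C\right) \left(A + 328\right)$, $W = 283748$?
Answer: $- \frac{1662786845056}{690278023} \approx -2408.9$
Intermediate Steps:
$S{\left(C,A \right)} = \left(282 + C\right) \left(328 + A\right)$
$J = \frac{70937}{2468}$ ($J = \frac{283748}{9872} = 283748 \cdot \frac{1}{9872} = \frac{70937}{2468} \approx 28.743$)
$I{\left(Z,M \right)} = 2 M$
$p = \frac{690278023}{953432824}$ ($p = \frac{\left(92496 + 282 \left(-698\right) + 328 \cdot 474 - 330852\right) + \frac{70937}{2468}}{-32432 - 353886} = \frac{\left(92496 - 196836 + 155472 - 330852\right) + \frac{70937}{2468}}{-386318} = \left(-279720 + \frac{70937}{2468}\right) \left(- \frac{1}{386318}\right) = \left(- \frac{690278023}{2468}\right) \left(- \frac{1}{386318}\right) = \frac{690278023}{953432824} \approx 0.72399$)
$\frac{I{\left(838,-872 \right)}}{p} = \frac{2 \left(-872\right)}{\frac{690278023}{953432824}} = \left(-1744\right) \frac{953432824}{690278023} = - \frac{1662786845056}{690278023}$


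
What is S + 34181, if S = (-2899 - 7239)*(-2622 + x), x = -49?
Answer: 27112779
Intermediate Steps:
S = 27078598 (S = (-2899 - 7239)*(-2622 - 49) = -10138*(-2671) = 27078598)
S + 34181 = 27078598 + 34181 = 27112779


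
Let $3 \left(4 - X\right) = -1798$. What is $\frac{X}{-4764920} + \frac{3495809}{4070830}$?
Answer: $\frac{2498219122927}{2909576892540} \approx 0.85862$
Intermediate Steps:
$X = \frac{1810}{3}$ ($X = 4 - - \frac{1798}{3} = 4 + \frac{1798}{3} = \frac{1810}{3} \approx 603.33$)
$\frac{X}{-4764920} + \frac{3495809}{4070830} = \frac{1810}{3 \left(-4764920\right)} + \frac{3495809}{4070830} = \frac{1810}{3} \left(- \frac{1}{4764920}\right) + 3495809 \cdot \frac{1}{4070830} = - \frac{181}{1429476} + \frac{3495809}{4070830} = \frac{2498219122927}{2909576892540}$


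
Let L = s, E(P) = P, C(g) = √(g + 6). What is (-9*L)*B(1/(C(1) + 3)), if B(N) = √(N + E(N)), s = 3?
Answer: -27*√2/√(3 + √7) ≈ -16.070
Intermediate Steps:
C(g) = √(6 + g)
L = 3
B(N) = √2*√N (B(N) = √(N + N) = √(2*N) = √2*√N)
(-9*L)*B(1/(C(1) + 3)) = (-9*3)*(√2*√(1/(√(6 + 1) + 3))) = -27*√2*√(1/(√7 + 3)) = -27*√2*√(1/(3 + √7)) = -27*√2/√(3 + √7)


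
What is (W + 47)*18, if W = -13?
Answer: 612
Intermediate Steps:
(W + 47)*18 = (-13 + 47)*18 = 34*18 = 612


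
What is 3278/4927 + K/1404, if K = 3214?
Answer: 786065/266058 ≈ 2.9545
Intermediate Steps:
3278/4927 + K/1404 = 3278/4927 + 3214/1404 = 3278*(1/4927) + 3214*(1/1404) = 3278/4927 + 1607/702 = 786065/266058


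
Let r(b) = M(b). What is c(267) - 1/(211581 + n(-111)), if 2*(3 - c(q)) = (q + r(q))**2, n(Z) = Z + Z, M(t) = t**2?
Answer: -541106636087836/211359 ≈ -2.5601e+9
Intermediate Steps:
r(b) = b**2
n(Z) = 2*Z
c(q) = 3 - (q + q**2)**2/2
c(267) - 1/(211581 + n(-111)) = (3 - 1/2*267**2*(1 + 267)**2) - 1/(211581 + 2*(-111)) = (3 - 1/2*71289*268**2) - 1/(211581 - 222) = (3 - 1/2*71289*71824) - 1/211359 = (3 - 2560130568) - 1*1/211359 = -2560130565 - 1/211359 = -541106636087836/211359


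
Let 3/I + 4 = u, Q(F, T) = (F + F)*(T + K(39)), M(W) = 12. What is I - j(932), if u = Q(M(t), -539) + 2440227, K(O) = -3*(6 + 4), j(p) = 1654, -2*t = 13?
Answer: -4013541815/2426567 ≈ -1654.0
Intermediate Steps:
t = -13/2 (t = -½*13 = -13/2 ≈ -6.5000)
K(O) = -30 (K(O) = -3*10 = -30)
Q(F, T) = 2*F*(-30 + T) (Q(F, T) = (F + F)*(T - 30) = (2*F)*(-30 + T) = 2*F*(-30 + T))
u = 2426571 (u = 2*12*(-30 - 539) + 2440227 = 2*12*(-569) + 2440227 = -13656 + 2440227 = 2426571)
I = 3/2426567 (I = 3/(-4 + 2426571) = 3/2426567 ≈ 1.2363e-6)
I - j(932) = 3/2426567 - 1*1654 = 3/2426567 - 1654 = -4013541815/2426567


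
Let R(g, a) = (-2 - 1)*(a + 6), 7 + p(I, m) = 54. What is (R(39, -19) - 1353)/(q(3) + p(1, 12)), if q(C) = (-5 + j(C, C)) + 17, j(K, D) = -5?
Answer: -73/3 ≈ -24.333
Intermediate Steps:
p(I, m) = 47 (p(I, m) = -7 + 54 = 47)
R(g, a) = -18 - 3*a (R(g, a) = -3*(6 + a) = -18 - 3*a)
q(C) = 7 (q(C) = (-5 - 5) + 17 = -10 + 17 = 7)
(R(39, -19) - 1353)/(q(3) + p(1, 12)) = ((-18 - 3*(-19)) - 1353)/(7 + 47) = ((-18 + 57) - 1353)/54 = (39 - 1353)*(1/54) = -1314*1/54 = -73/3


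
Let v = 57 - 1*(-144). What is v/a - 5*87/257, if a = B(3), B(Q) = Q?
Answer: 16784/257 ≈ 65.307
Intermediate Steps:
a = 3
v = 201 (v = 57 + 144 = 201)
v/a - 5*87/257 = 201/3 - 5*87/257 = 201*(⅓) - 435*1/257 = 67 - 435/257 = 16784/257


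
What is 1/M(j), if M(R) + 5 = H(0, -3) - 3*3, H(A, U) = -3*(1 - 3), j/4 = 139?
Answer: -⅛ ≈ -0.12500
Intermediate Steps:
j = 556 (j = 4*139 = 556)
H(A, U) = 6 (H(A, U) = -3*(-2) = 6)
M(R) = -8 (M(R) = -5 + (6 - 3*3) = -5 + (6 - 9) = -5 - 3 = -8)
1/M(j) = 1/(-8) = -⅛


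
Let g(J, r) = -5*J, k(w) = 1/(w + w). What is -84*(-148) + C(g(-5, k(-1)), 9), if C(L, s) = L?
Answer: 12457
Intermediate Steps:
k(w) = 1/(2*w)
-84*(-148) + C(g(-5, k(-1)), 9) = -84*(-148) - 5*(-5) = 12432 + 25 = 12457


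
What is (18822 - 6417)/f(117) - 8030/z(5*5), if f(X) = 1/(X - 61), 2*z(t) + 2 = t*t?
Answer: 432769580/623 ≈ 6.9465e+5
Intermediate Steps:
z(t) = -1 + t²/2 (z(t) = -1 + (t*t)/2 = -1 + t²/2)
f(X) = 1/(-61 + X)
(18822 - 6417)/f(117) - 8030/z(5*5) = (18822 - 6417)/(1/(-61 + 117)) - 8030/(-1 + (5*5)²/2) = 12405/(1/56) - 8030/(-1 + (½)*25²) = 12405/(1/56) - 8030/(-1 + (½)*625) = 12405*56 - 8030/(-1 + 625/2) = 694680 - 8030/623/2 = 694680 - 8030*2/623 = 694680 - 16060/623 = 432769580/623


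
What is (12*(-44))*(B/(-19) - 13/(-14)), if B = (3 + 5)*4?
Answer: 53064/133 ≈ 398.98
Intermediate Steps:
B = 32 (B = 8*4 = 32)
(12*(-44))*(B/(-19) - 13/(-14)) = (12*(-44))*(32/(-19) - 13/(-14)) = -528*(32*(-1/19) - 13*(-1/14)) = -528*(-32/19 + 13/14) = -528*(-201/266) = 53064/133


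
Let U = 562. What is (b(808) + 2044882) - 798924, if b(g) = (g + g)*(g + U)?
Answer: 3459878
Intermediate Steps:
b(g) = 2*g*(562 + g) (b(g) = (g + g)*(g + 562) = (2*g)*(562 + g) = 2*g*(562 + g))
(b(808) + 2044882) - 798924 = (2*808*(562 + 808) + 2044882) - 798924 = (2*808*1370 + 2044882) - 798924 = (2213920 + 2044882) - 798924 = 4258802 - 798924 = 3459878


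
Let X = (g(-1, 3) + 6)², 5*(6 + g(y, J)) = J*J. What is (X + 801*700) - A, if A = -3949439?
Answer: 112753556/25 ≈ 4.5101e+6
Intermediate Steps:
g(y, J) = -6 + J²/5 (g(y, J) = -6 + (J*J)/5 = -6 + J²/5)
X = 81/25 (X = ((-6 + (⅕)*3²) + 6)² = ((-6 + (⅕)*9) + 6)² = ((-6 + 9/5) + 6)² = (-21/5 + 6)² = (9/5)² = 81/25 ≈ 3.2400)
(X + 801*700) - A = (81/25 + 801*700) - 1*(-3949439) = (81/25 + 560700) + 3949439 = 14017581/25 + 3949439 = 112753556/25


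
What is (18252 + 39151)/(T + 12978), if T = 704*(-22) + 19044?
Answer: 57403/16534 ≈ 3.4718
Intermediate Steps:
T = 3556 (T = -15488 + 19044 = 3556)
(18252 + 39151)/(T + 12978) = (18252 + 39151)/(3556 + 12978) = 57403/16534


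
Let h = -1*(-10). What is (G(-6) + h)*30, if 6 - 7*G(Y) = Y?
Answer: 2460/7 ≈ 351.43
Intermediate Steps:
G(Y) = 6/7 - Y/7
h = 10
(G(-6) + h)*30 = ((6/7 - ⅐*(-6)) + 10)*30 = ((6/7 + 6/7) + 10)*30 = (12/7 + 10)*30 = (82/7)*30 = 2460/7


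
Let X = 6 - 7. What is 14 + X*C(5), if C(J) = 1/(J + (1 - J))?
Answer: 13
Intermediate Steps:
C(J) = 1 (C(J) = 1/1 = 1)
X = -1
14 + X*C(5) = 14 - 1*1 = 14 - 1 = 13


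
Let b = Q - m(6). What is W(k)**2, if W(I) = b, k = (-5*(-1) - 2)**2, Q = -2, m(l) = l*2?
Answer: 196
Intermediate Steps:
m(l) = 2*l
k = 9 (k = (5 - 2)**2 = 3**2 = 9)
b = -14 (b = -2 - 2*6 = -2 - 1*12 = -2 - 12 = -14)
W(I) = -14
W(k)**2 = (-14)**2 = 196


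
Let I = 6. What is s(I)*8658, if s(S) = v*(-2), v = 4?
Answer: -69264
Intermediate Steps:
s(S) = -8 (s(S) = 4*(-2) = -8)
s(I)*8658 = -8*8658 = -69264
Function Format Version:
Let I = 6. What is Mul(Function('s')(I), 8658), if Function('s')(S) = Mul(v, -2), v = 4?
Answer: -69264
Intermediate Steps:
Function('s')(S) = -8 (Function('s')(S) = Mul(4, -2) = -8)
Mul(Function('s')(I), 8658) = Mul(-8, 8658) = -69264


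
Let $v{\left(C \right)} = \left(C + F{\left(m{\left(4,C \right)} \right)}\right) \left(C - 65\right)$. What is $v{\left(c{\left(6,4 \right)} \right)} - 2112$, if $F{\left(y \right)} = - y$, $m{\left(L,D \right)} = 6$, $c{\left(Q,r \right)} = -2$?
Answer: $-1576$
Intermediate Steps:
$v{\left(C \right)} = \left(-65 + C\right) \left(-6 + C\right)$ ($v{\left(C \right)} = \left(C - 6\right) \left(C - 65\right) = \left(C - 6\right) \left(-65 + C\right) = \left(-6 + C\right) \left(-65 + C\right) = \left(-65 + C\right) \left(-6 + C\right)$)
$v{\left(c{\left(6,4 \right)} \right)} - 2112 = \left(390 + \left(-2\right)^{2} - -142\right) - 2112 = \left(390 + 4 + 142\right) - 2112 = 536 - 2112 = -1576$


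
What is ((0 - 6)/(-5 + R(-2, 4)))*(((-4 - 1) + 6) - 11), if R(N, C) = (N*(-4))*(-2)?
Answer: -20/7 ≈ -2.8571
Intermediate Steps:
R(N, C) = 8*N (R(N, C) = -4*N*(-2) = 8*N)
((0 - 6)/(-5 + R(-2, 4)))*(((-4 - 1) + 6) - 11) = ((0 - 6)/(-5 + 8*(-2)))*(((-4 - 1) + 6) - 11) = (-6/(-5 - 16))*((-5 + 6) - 11) = (-6/(-21))*(1 - 11) = -6*(-1/21)*(-10) = (2/7)*(-10) = -20/7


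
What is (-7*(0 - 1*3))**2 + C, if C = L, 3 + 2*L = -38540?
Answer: -37661/2 ≈ -18831.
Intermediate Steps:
L = -38543/2 (L = -3/2 + (1/2)*(-38540) = -3/2 - 19270 = -38543/2 ≈ -19272.)
C = -38543/2 ≈ -19272.
(-7*(0 - 1*3))**2 + C = (-7*(0 - 1*3))**2 - 38543/2 = (-7*(0 - 3))**2 - 38543/2 = (-7*(-3))**2 - 38543/2 = 21**2 - 38543/2 = 441 - 38543/2 = -37661/2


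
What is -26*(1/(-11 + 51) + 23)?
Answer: -11973/20 ≈ -598.65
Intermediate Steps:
-26*(1/(-11 + 51) + 23) = -26*(1/40 + 23) = -26*921/40 = -11973/20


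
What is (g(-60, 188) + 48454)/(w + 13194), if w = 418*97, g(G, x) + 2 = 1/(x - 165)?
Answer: 1114397/1236020 ≈ 0.90160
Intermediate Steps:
g(G, x) = -2 + 1/(-165 + x) (g(G, x) = -2 + 1/(x - 165) = -2 + 1/(-165 + x))
w = 40546
(g(-60, 188) + 48454)/(w + 13194) = ((331 - 2*188)/(-165 + 188) + 48454)/(40546 + 13194) = ((331 - 376)/23 + 48454)/53740 = ((1/23)*(-45) + 48454)*(1/53740) = (-45/23 + 48454)*(1/53740) = (1114397/23)*(1/53740) = 1114397/1236020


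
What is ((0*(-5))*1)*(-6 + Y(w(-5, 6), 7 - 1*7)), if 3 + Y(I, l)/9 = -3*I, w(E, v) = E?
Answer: 0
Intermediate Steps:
Y(I, l) = -27 - 27*I (Y(I, l) = -27 + 9*(-3*I) = -27 - 27*I)
((0*(-5))*1)*(-6 + Y(w(-5, 6), 7 - 1*7)) = ((0*(-5))*1)*(-6 + (-27 - 27*(-5))) = (0*1)*(-6 + (-27 + 135)) = 0*(-6 + 108) = 0*102 = 0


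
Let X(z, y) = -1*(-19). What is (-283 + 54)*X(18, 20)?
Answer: -4351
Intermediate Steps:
X(z, y) = 19
(-283 + 54)*X(18, 20) = (-283 + 54)*19 = -229*19 = -4351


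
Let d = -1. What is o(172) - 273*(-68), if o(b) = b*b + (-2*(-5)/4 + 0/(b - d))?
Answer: 96301/2 ≈ 48151.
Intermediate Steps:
o(b) = 5/2 + b² (o(b) = b*b + (-2*(-5)/4 + 0/(b - 1*(-1))) = b² + (10*(¼) + 0/(b + 1)) = b² + (5/2 + 0/(1 + b)) = b² + (5/2 + 0) = b² + 5/2 = 5/2 + b²)
o(172) - 273*(-68) = (5/2 + 172²) - 273*(-68) = (5/2 + 29584) - 1*(-18564) = 59173/2 + 18564 = 96301/2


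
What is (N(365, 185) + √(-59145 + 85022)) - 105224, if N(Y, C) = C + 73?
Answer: -104966 + √25877 ≈ -1.0481e+5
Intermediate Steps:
N(Y, C) = 73 + C
(N(365, 185) + √(-59145 + 85022)) - 105224 = ((73 + 185) + √(-59145 + 85022)) - 105224 = (258 + √25877) - 105224 = -104966 + √25877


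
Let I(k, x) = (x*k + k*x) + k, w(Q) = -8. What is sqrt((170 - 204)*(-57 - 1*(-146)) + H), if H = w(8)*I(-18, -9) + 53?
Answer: I*sqrt(5421) ≈ 73.627*I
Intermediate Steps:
I(k, x) = k + 2*k*x (I(k, x) = (k*x + k*x) + k = 2*k*x + k = k + 2*k*x)
H = -2395 (H = -(-144)*(1 + 2*(-9)) + 53 = -(-144)*(1 - 18) + 53 = -(-144)*(-17) + 53 = -8*306 + 53 = -2448 + 53 = -2395)
sqrt((170 - 204)*(-57 - 1*(-146)) + H) = sqrt((170 - 204)*(-57 - 1*(-146)) - 2395) = sqrt(-34*(-57 + 146) - 2395) = sqrt(-34*89 - 2395) = sqrt(-3026 - 2395) = sqrt(-5421) = I*sqrt(5421)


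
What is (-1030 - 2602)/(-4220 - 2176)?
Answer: 908/1599 ≈ 0.56785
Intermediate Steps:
(-1030 - 2602)/(-4220 - 2176) = -3632/(-6396) = -3632*(-1/6396) = 908/1599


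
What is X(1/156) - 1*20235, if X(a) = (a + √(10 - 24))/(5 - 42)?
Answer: -116796421/5772 - I*√14/37 ≈ -20235.0 - 0.10113*I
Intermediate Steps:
X(a) = -a/37 - I*√14/37 (X(a) = (a + √(-14))/(-37) = (a + I*√14)*(-1/37) = -a/37 - I*√14/37)
X(1/156) - 1*20235 = (-1/37/156 - I*√14/37) - 1*20235 = (-1/37*1/156 - I*√14/37) - 20235 = (-1/5772 - I*√14/37) - 20235 = -116796421/5772 - I*√14/37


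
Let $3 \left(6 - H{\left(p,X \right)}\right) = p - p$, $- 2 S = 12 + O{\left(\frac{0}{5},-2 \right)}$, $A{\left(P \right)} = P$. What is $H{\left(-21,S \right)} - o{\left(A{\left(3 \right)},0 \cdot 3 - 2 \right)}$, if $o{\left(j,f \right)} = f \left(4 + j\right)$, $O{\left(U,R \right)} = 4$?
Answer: $20$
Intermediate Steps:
$S = -8$ ($S = - \frac{12 + 4}{2} = \left(- \frac{1}{2}\right) 16 = -8$)
$H{\left(p,X \right)} = 6$ ($H{\left(p,X \right)} = 6 - \frac{p - p}{3} = 6 - 0 = 6 + 0 = 6$)
$H{\left(-21,S \right)} - o{\left(A{\left(3 \right)},0 \cdot 3 - 2 \right)} = 6 - \left(0 \cdot 3 - 2\right) \left(4 + 3\right) = 6 - \left(0 - 2\right) 7 = 6 - \left(-2\right) 7 = 6 - -14 = 6 + 14 = 20$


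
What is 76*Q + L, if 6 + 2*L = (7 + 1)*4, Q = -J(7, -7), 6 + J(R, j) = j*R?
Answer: 4193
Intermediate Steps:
J(R, j) = -6 + R*j (J(R, j) = -6 + j*R = -6 + R*j)
Q = 55 (Q = -(-6 + 7*(-7)) = -(-6 - 49) = -1*(-55) = 55)
L = 13 (L = -3 + ((7 + 1)*4)/2 = -3 + (8*4)/2 = -3 + (½)*32 = -3 + 16 = 13)
76*Q + L = 76*55 + 13 = 4180 + 13 = 4193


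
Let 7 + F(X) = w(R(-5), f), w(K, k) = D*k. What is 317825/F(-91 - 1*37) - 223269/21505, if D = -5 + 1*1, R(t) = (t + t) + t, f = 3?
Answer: -6839068736/408595 ≈ -16738.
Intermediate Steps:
R(t) = 3*t (R(t) = 2*t + t = 3*t)
D = -4 (D = -5 + 1 = -4)
w(K, k) = -4*k
F(X) = -19 (F(X) = -7 - 4*3 = -7 - 12 = -19)
317825/F(-91 - 1*37) - 223269/21505 = 317825/(-19) - 223269/21505 = 317825*(-1/19) - 223269*1/21505 = -317825/19 - 223269/21505 = -6839068736/408595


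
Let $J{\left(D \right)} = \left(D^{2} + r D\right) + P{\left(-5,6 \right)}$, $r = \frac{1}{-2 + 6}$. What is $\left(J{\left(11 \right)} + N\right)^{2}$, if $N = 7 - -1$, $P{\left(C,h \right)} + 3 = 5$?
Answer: $\frac{286225}{16} \approx 17889.0$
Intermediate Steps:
$P{\left(C,h \right)} = 2$ ($P{\left(C,h \right)} = -3 + 5 = 2$)
$r = \frac{1}{4} \approx 0.25$
$N = 8$ ($N = 7 + 1 = 8$)
$J{\left(D \right)} = 2 + D^{2} + \frac{D}{4}$ ($J{\left(D \right)} = \left(D^{2} + \frac{D}{4}\right) + 2 = 2 + D^{2} + \frac{D}{4}$)
$\left(J{\left(11 \right)} + N\right)^{2} = \left(\left(2 + 11^{2} + \frac{1}{4} \cdot 11\right) + 8\right)^{2} = \left(\left(2 + 121 + \frac{11}{4}\right) + 8\right)^{2} = \left(\frac{503}{4} + 8\right)^{2} = \left(\frac{535}{4}\right)^{2} = \frac{286225}{16}$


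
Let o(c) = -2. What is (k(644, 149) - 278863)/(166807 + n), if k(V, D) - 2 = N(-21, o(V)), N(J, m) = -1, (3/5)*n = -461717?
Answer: 418293/904082 ≈ 0.46267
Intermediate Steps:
n = -2308585/3 (n = (5/3)*(-461717) = -2308585/3 ≈ -7.6953e+5)
k(V, D) = 1 (k(V, D) = 2 - 1 = 1)
(k(644, 149) - 278863)/(166807 + n) = (1 - 278863)/(166807 - 2308585/3) = -278862/(-1808164/3) = -278862*(-3/1808164) = 418293/904082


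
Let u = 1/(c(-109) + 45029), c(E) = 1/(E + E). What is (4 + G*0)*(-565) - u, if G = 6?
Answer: -22184885678/9816321 ≈ -2260.0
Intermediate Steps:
c(E) = 1/(2*E)
u = 218/9816321 (u = 1/((1/2)/(-109) + 45029) = 1/((1/2)*(-1/109) + 45029) = 1/(-1/218 + 45029) = 1/(9816321/218) = 218/9816321 ≈ 2.2208e-5)
(4 + G*0)*(-565) - u = (4 + 6*0)*(-565) - 1*218/9816321 = (4 + 0)*(-565) - 218/9816321 = 4*(-565) - 218/9816321 = -2260 - 218/9816321 = -22184885678/9816321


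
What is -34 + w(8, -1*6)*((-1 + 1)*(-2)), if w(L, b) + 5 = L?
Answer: -34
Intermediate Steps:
w(L, b) = -5 + L
-34 + w(8, -1*6)*((-1 + 1)*(-2)) = -34 + (-5 + 8)*((-1 + 1)*(-2)) = -34 + 3*(0*(-2)) = -34 + 3*0 = -34 + 0 = -34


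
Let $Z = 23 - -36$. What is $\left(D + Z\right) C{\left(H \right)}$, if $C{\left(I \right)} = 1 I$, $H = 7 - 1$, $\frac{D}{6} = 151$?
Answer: $5790$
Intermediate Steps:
$D = 906$ ($D = 6 \cdot 151 = 906$)
$H = 6$
$Z = 59$ ($Z = 23 + 36 = 59$)
$C{\left(I \right)} = I$
$\left(D + Z\right) C{\left(H \right)} = \left(906 + 59\right) 6 = 965 \cdot 6 = 5790$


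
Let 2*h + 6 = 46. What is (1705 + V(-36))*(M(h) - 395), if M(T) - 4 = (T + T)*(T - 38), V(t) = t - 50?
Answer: -1798709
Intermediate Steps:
h = 20 (h = -3 + (½)*46 = -3 + 23 = 20)
V(t) = -50 + t
M(T) = 4 + 2*T*(-38 + T) (M(T) = 4 + (T + T)*(T - 38) = 4 + (2*T)*(-38 + T) = 4 + 2*T*(-38 + T))
(1705 + V(-36))*(M(h) - 395) = (1705 + (-50 - 36))*((4 - 76*20 + 2*20²) - 395) = (1705 - 86)*((4 - 1520 + 2*400) - 395) = 1619*((4 - 1520 + 800) - 395) = 1619*(-716 - 395) = 1619*(-1111) = -1798709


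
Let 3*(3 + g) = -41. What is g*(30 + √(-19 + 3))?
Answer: -500 - 200*I/3 ≈ -500.0 - 66.667*I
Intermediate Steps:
g = -50/3 (g = -3 + (⅓)*(-41) = -3 - 41/3 = -50/3 ≈ -16.667)
g*(30 + √(-19 + 3)) = -50*(30 + √(-19 + 3))/3 = -50*(30 + √(-16))/3 = -50*(30 + 4*I)/3 = -500 - 200*I/3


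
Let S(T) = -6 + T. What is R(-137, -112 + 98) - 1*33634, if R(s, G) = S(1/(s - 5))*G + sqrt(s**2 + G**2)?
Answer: -2382043/71 + sqrt(18965) ≈ -33412.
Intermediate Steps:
R(s, G) = sqrt(G**2 + s**2) + G*(-6 + 1/(-5 + s)) (R(s, G) = (-6 + 1/(s - 5))*G + sqrt(s**2 + G**2) = (-6 + 1/(-5 + s))*G + sqrt(G**2 + s**2) = G*(-6 + 1/(-5 + s)) + sqrt(G**2 + s**2) = sqrt(G**2 + s**2) + G*(-6 + 1/(-5 + s)))
R(-137, -112 + 98) - 1*33634 = (sqrt((-112 + 98)**2 + (-137)**2)*(-5 - 137) - (-112 + 98)*(-31 + 6*(-137)))/(-5 - 137) - 1*33634 = (sqrt((-14)**2 + 18769)*(-142) - 1*(-14)*(-31 - 822))/(-142) - 33634 = -(sqrt(196 + 18769)*(-142) - 1*(-14)*(-853))/142 - 33634 = -(sqrt(18965)*(-142) - 11942)/142 - 33634 = -(-142*sqrt(18965) - 11942)/142 - 33634 = -(-11942 - 142*sqrt(18965))/142 - 33634 = (5971/71 + sqrt(18965)) - 33634 = -2382043/71 + sqrt(18965)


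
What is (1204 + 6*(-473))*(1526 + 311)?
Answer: -3001658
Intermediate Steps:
(1204 + 6*(-473))*(1526 + 311) = (1204 - 2838)*1837 = -1634*1837 = -3001658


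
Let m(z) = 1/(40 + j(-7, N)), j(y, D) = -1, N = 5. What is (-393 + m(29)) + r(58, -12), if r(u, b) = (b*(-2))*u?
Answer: 38962/39 ≈ 999.03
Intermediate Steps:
r(u, b) = -2*b*u (r(u, b) = (-2*b)*u = -2*b*u)
m(z) = 1/39 (m(z) = 1/(40 - 1) = 1/39)
(-393 + m(29)) + r(58, -12) = (-393 + 1/39) - 2*(-12)*58 = -15326/39 + 1392 = 38962/39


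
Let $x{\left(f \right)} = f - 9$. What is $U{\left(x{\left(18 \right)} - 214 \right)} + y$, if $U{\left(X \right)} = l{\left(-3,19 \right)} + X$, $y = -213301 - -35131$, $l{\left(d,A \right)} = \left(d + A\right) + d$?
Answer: $-178362$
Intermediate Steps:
$l{\left(d,A \right)} = A + 2 d$ ($l{\left(d,A \right)} = \left(A + d\right) + d = A + 2 d$)
$x{\left(f \right)} = -9 + f$
$y = -178170$ ($y = -213301 + 35131 = -178170$)
$U{\left(X \right)} = 13 + X$ ($U{\left(X \right)} = \left(19 + 2 \left(-3\right)\right) + X = \left(19 - 6\right) + X = 13 + X$)
$U{\left(x{\left(18 \right)} - 214 \right)} + y = \left(13 + \left(\left(-9 + 18\right) - 214\right)\right) - 178170 = \left(13 + \left(9 - 214\right)\right) - 178170 = \left(13 - 205\right) - 178170 = -192 - 178170 = -178362$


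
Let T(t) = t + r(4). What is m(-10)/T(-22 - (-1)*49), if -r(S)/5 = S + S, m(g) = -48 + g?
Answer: 58/13 ≈ 4.4615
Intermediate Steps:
r(S) = -10*S (r(S) = -5*(S + S) = -10*S)
T(t) = -40 + t (T(t) = t - 10*4 = t - 40 = -40 + t)
m(-10)/T(-22 - (-1)*49) = (-48 - 10)/(-40 + (-22 - (-1)*49)) = -58/(-40 + (-22 - 1*(-49))) = -58/(-40 + (-22 + 49)) = -58/(-40 + 27) = -58/(-13) = -58*(-1/13) = 58/13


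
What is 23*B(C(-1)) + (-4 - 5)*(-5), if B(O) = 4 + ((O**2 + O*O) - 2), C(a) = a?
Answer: 137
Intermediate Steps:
B(O) = 2 + 2*O**2 (B(O) = 4 + ((O**2 + O**2) - 2) = 4 + (2*O**2 - 2) = 4 + (-2 + 2*O**2) = 2 + 2*O**2)
23*B(C(-1)) + (-4 - 5)*(-5) = 23*(2 + 2*(-1)**2) + (-4 - 5)*(-5) = 23*(2 + 2*1) - 9*(-5) = 23*(2 + 2) + 45 = 23*4 + 45 = 92 + 45 = 137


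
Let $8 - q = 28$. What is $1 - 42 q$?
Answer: $841$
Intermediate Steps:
$q = -20$ ($q = 8 - 28 = -20$)
$1 - 42 q = 1 - -840 = 1 + 840 = 841$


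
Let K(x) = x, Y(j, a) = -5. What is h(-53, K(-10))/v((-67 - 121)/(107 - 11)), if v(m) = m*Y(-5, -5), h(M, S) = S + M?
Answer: -1512/235 ≈ -6.4340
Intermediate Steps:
h(M, S) = M + S
v(m) = -5*m (v(m) = m*(-5) = -5*m)
h(-53, K(-10))/v((-67 - 121)/(107 - 11)) = (-53 - 10)/((-5*(-67 - 121)/(107 - 11))) = -63/((-(-940)/96)) = -63/((-5*(-47/24))) = -63/235/24 = -63*24/235 = -1512/235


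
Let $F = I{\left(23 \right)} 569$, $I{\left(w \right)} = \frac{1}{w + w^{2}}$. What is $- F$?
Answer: $- \frac{569}{552} \approx -1.0308$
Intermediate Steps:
$F = \frac{569}{552}$ ($F = \frac{1}{23 \left(1 + 23\right)} 569 = \frac{1}{23 \cdot 24} \cdot 569 = \frac{1}{23} \cdot \frac{1}{24} \cdot 569 = \frac{1}{552} \cdot 569 = \frac{569}{552} \approx 1.0308$)
$- F = \left(-1\right) \frac{569}{552} = - \frac{569}{552}$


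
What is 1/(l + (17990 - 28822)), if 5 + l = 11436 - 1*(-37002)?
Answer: 1/37601 ≈ 2.6595e-5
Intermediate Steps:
l = 48433 (l = -5 + (11436 - 1*(-37002)) = -5 + (11436 + 37002) = -5 + 48438 = 48433)
1/(l + (17990 - 28822)) = 1/(48433 + (17990 - 28822)) = 1/(48433 - 10832) = 1/37601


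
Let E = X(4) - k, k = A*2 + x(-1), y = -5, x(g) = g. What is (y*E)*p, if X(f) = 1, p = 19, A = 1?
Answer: 0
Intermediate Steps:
k = 1 (k = 1*2 - 1 = 2 - 1 = 1)
E = 0 (E = 1 - 1*1 = 1 - 1 = 0)
(y*E)*p = -5*0*19 = 0*19 = 0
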